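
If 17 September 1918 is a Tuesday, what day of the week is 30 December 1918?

September 1918: 30 − 17 = 13 days remain.
Then October (31), November (30): 31 + 30 = 61 days.
December 1–30, 1918: 30 days.
Total: 13 + 61 + 30 = 104 days.
104 mod 7 = 6, so 6 days after Tuesday is Monday.

Monday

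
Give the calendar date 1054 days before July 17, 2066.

August 28, 2063

Count 1054 days before July 17, 2066:
Day-of-year of August 28, 2063: 240.
Day-of-year of July 17, 2066: 198.
2063 has 365 days, so 365 − 240 = 125 days remain in 2063.
Full years: 2064: 366; 2065: 365. Sum = 731.
Total: 125 + 731 + 198 = 1054 days.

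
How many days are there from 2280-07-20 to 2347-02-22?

24322

From July 20, 2280 to July 20, 2346: 66 years, of which 15 contain a Feb 29 — 51×365 + 15×366 = 24105 days.
(2300 is not a leap year (divisible by 100 but not 400).)
July 2346: 31 − 20 = 11 days remain.
Then August (31), September (30), October (31), November (30), December (31), January (31): 31 + 30 + 31 + 30 + 31 + 31 = 184 days.
February 1–22, 2347: 22 days (2347 is not a leap year).
Residual: 217 days.
Total: 24322 days.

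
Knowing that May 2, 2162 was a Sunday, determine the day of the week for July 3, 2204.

From May 2, 2162 to May 2, 2204: 42 years, of which 10 contain a Feb 29 — 32×365 + 10×366 = 15340 days.
(2200 is not a leap year (divisible by 100 but not 400).)
May 2204: 31 − 2 = 29 days remain.
Then June (30): 30 days.
July 1–3, 2204: 3 days.
Residual: 62 days.
Total: 15402 days.
15402 mod 7 = 2, so 2 days after Sunday is Tuesday.

Tuesday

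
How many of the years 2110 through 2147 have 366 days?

9

Years divisible by 4 in [2110, 2147]: 2112, 2116, 2120, 2124, 2128, 2132, 2136, 2140, 2144.
No century exceptions apply. Count: 9.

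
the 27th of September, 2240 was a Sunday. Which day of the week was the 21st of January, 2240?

Count forward from the earlier date (January 21, 2240) to the later (September 27, 2240):
January 2240: 31 − 21 = 10 days remain.
Then February 2240 (29), March (31), April (30), May (31), June (30), July (31), August (31): 29 + 31 + 30 + 31 + 30 + 31 + 31 = 213 days.
September 1–27, 2240: 27 days.
Total: 10 + 213 + 27 = 250 days.
250 mod 7 = 5, so 5 days before Sunday is Tuesday.

Tuesday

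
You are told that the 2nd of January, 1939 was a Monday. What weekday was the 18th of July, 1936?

Saturday

Count forward from the earlier date (July 18, 1936) to the later (January 2, 1939):
July 18, 1936 → July 18, 1937: 365 days.
July 18, 1937 → July 18, 1938: 365 days.
July 1938: 31 − 18 = 13 days remain.
Then August (31), September (30), October (31), November (30), December (31): 31 + 30 + 31 + 30 + 31 = 153 days.
January 1–2, 1939: 2 days.
Residual: 168 days.
Total: 898 days.
898 mod 7 = 2, so 2 days before Monday is Saturday.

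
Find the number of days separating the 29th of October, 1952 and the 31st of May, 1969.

Day-of-year of October 29, 1952: 303.
Day-of-year of May 31, 1969: 151.
1952 has 366 days, so 366 − 303 = 63 days remain in 1952.
Full years 1953–1968: 12 common + 4 leap = 12×365 + 4×366 = 5844 days.
Total: 63 + 5844 + 151 = 6058 days.

6058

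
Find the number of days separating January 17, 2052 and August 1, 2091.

From January 17, 2052 to January 17, 2091: 39 years, of which 10 contain a Feb 29 — 29×365 + 10×366 = 14245 days.
January 2091: 31 − 17 = 14 days remain.
Then February 2091 (28), March (31), April (30), May (31), June (30), July (31): 28 + 31 + 30 + 31 + 30 + 31 = 181 days.
August 1, 2091: 1 day.
Residual: 196 days.
Total: 14441 days.

14441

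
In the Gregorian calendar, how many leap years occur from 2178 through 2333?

37

Years divisible by 4: 2180, 2184, …, 2332 — 39 in all.
Of these, 2200, 2300 are divisible by 100 but not 400, so not leap.
Leap years: 39 − 2 = 37.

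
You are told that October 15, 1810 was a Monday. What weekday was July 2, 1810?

Monday

Count forward from the earlier date (July 2, 1810) to the later (October 15, 1810):
July 1810: 31 − 2 = 29 days remain.
Then August (31), September (30): 31 + 30 = 61 days.
October 1–15, 1810: 15 days.
Total: 29 + 61 + 15 = 105 days.
105 is a multiple of 7, so July 2, 1810 falls on the same weekday: Monday.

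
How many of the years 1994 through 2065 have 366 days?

18

Years divisible by 4: 1996, 2000, …, 2064 — 18 in all.
2000 is divisible by 400, so still leap.
No century exceptions apply. Count: 18.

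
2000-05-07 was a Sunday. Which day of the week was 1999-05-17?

Monday

Count forward from the earlier date (May 17, 1999) to the later (May 7, 2000):
May 1999: 31 − 17 = 14 days remain.
Then 11 full months totalling 335 days.
May 1–7, 2000: 7 days.
Total: 14 + 335 + 7 = 356 days.
356 mod 7 = 6, so 6 days before Sunday is Monday.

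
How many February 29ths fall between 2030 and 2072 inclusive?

Years divisible by 4 in [2030, 2072]: 2032, 2036, 2040, 2044, 2048, 2052, 2056, 2060, 2064, 2068, 2072.
No century exceptions apply. Count: 11.

11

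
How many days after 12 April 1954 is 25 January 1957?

April 12, 1954 → April 12, 1955: 365 days.
April 12, 1955 → April 12, 1956: 366 days (1956 is a leap year).
April 1956: 30 − 12 = 18 days remain.
Then May (31), June (30), July (31), August (31), September (30), October (31), November (30), December (31): 31 + 30 + 31 + 31 + 30 + 31 + 30 + 31 = 245 days.
January 1–25, 1957: 25 days.
Residual: 288 days.
Total: 1019 days.

1019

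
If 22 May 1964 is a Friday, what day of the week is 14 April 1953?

Count forward from the earlier date (April 14, 1953) to the later (May 22, 1964):
Day-of-year of April 14, 1953: 104.
Day-of-year of May 22, 1964: 143.
1953 has 365 days, so 365 − 104 = 261 days remain in 1953.
Full years 1954–1963: 8 common + 2 leap = 8×365 + 2×366 = 3652 days.
Total: 261 + 3652 + 143 = 4056 days.
4056 mod 7 = 3, so 3 days before Friday is Tuesday.

Tuesday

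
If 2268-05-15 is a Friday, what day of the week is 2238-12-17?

Count forward from the earlier date (December 17, 2238) to the later (May 15, 2268):
Day-of-year of December 17, 2238: 351.
Day-of-year of May 15, 2268: 136.
2238 has 365 days, so 365 − 351 = 14 days remain in 2238.
Full years 2239–2267: 22 common + 7 leap = 22×365 + 7×366 = 10592 days.
Total: 14 + 10592 + 136 = 10742 days.
10742 mod 7 = 4, so 4 days before Friday is Monday.

Monday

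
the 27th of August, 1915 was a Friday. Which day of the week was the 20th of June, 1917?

Wednesday

August 27, 1915 → August 27, 1916: 366 days (1916 is a leap year).
August 1916: 31 − 27 = 4 days remain.
Then 9 full months totalling 273 days.
June 1–20, 1917: 20 days.
Residual: 297 days.
Total: 663 days.
663 mod 7 = 5, so 5 days after Friday is Wednesday.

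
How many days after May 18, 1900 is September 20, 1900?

125

May 1900: 31 − 18 = 13 days remain.
Then June (30), July (31), August (31): 30 + 31 + 31 = 92 days.
September 1–20, 1900: 20 days.
Total: 13 + 92 + 20 = 125 days.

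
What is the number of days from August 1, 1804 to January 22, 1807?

904

Day-of-year of August 1, 1804: 214.
Day-of-year of January 22, 1807: 22.
1804 has 366 days, so 366 − 214 = 152 days remain in 1804.
Full years: 1805: 365; 1806: 365. Sum = 730.
Total: 152 + 730 + 22 = 904 days.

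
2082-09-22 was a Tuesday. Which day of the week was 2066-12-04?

Count forward from the earlier date (December 4, 2066) to the later (September 22, 2082):
From December 4, 2066 to December 4, 2081: 15 years, of which 4 contain a Feb 29 — 11×365 + 4×366 = 5479 days.
December 2081: 31 − 4 = 27 days remain.
Then January (31), February 2082 (28), March (31), April (30), May (31), June (30), July (31), August (31): 31 + 28 + 31 + 30 + 31 + 30 + 31 + 31 = 243 days.
September 1–22, 2082: 22 days.
Residual: 292 days.
Total: 5771 days.
5771 mod 7 = 3, so 3 days before Tuesday is Saturday.

Saturday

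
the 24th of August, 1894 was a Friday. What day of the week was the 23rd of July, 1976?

Day-of-year of August 24, 1894: 236.
Day-of-year of July 23, 1976: 205.
1894 has 365 days, so 365 − 236 = 129 days remain in 1894.
Full years 1895–1975: 62 common + 19 leap = 62×365 + 19×366 = 29584 days.
Total: 129 + 29584 + 205 = 29918 days.
29918 is a multiple of 7, so the 23rd of July, 1976 falls on the same weekday: Friday.

Friday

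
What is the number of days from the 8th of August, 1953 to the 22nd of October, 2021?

24912

Day-of-year of August 8, 1953: 220.
Day-of-year of October 22, 2021: 295.
1953 has 365 days, so 365 − 220 = 145 days remain in 1953.
Full years 1954–2020: 50 common + 17 leap = 50×365 + 17×366 = 24472 days.
Total: 145 + 24472 + 295 = 24912 days.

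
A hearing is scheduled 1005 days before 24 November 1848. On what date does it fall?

23 February 1846

Count 1005 days before November 24, 1848:
Day-of-year of February 23, 1846: 54.
Day-of-year of November 24, 1848: 329.
1846 has 365 days, so 365 − 54 = 311 days remain in 1846.
Full years: 1847: 365. Sum = 365.
Total: 311 + 365 + 329 = 1005 days.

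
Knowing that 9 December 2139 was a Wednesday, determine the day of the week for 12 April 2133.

Sunday

Count forward from the earlier date (April 12, 2133) to the later (December 9, 2139):
Day-of-year of April 12, 2133: 102.
Day-of-year of December 9, 2139: 343.
2133 has 365 days, so 365 − 102 = 263 days remain in 2133.
Full years: 2134: 365; 2135: 365; 2136: 366; 2137: 365; 2138: 365. Sum = 1826.
Total: 263 + 1826 + 343 = 2432 days.
2432 mod 7 = 3, so 3 days before Wednesday is Sunday.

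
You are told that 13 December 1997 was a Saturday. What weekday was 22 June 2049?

Tuesday

Day-of-year of December 13, 1997: 347.
Day-of-year of June 22, 2049: 173.
1997 has 365 days, so 365 − 347 = 18 days remain in 1997.
Full years 1998–2048: 38 common + 13 leap = 38×365 + 13×366 = 18628 days.
Total: 18 + 18628 + 173 = 18819 days.
18819 mod 7 = 3, so 3 days after Saturday is Tuesday.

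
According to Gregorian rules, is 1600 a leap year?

Yes

1600 is a leap year (divisible by 400).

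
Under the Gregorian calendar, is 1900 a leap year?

No

1900 is not a leap year (divisible by 100 but not 400).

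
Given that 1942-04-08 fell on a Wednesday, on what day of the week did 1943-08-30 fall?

Monday

Day-of-year of April 8, 1942: 98.
Day-of-year of August 30, 1943: 242.
1942 has 365 days, so 365 − 98 = 267 days remain in 1942.
Total: 267 + 242 = 509 days.
509 mod 7 = 5, so 5 days after Wednesday is Monday.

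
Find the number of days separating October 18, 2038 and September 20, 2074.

13121

Day-of-year of October 18, 2038: 291.
Day-of-year of September 20, 2074: 263.
2038 has 365 days, so 365 − 291 = 74 days remain in 2038.
Full years 2039–2073: 26 common + 9 leap = 26×365 + 9×366 = 12784 days.
Total: 74 + 12784 + 263 = 13121 days.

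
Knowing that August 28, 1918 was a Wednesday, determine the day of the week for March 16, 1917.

Friday

Count forward from the earlier date (March 16, 1917) to the later (August 28, 1918):
Day-of-year of March 16, 1917: 75.
Day-of-year of August 28, 1918: 240.
1917 has 365 days, so 365 − 75 = 290 days remain in 1917.
Total: 290 + 240 = 530 days.
530 mod 7 = 5, so 5 days before Wednesday is Friday.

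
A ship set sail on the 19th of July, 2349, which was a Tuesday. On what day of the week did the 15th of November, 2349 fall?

July 2349: 31 − 19 = 12 days remain.
Then August (31), September (30), October (31): 31 + 30 + 31 = 92 days.
November 1–15, 2349: 15 days.
Total: 12 + 92 + 15 = 119 days.
119 is a multiple of 7, so the 15th of November, 2349 falls on the same weekday: Tuesday.

Tuesday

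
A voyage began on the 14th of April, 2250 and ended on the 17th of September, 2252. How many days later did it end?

887

April 14, 2250 → April 14, 2251: 365 days.
April 14, 2251 → April 14, 2252: 366 days (2252 is a leap year).
April 2252: 30 − 14 = 16 days remain.
Then May (31), June (30), July (31), August (31): 31 + 30 + 31 + 31 = 123 days.
September 1–17, 2252: 17 days.
Residual: 156 days.
Total: 887 days.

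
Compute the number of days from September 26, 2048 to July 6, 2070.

7953

From September 26, 2048 to September 26, 2069: 21 years, of which 5 contain a Feb 29 — 16×365 + 5×366 = 7670 days.
September 2069: 30 − 26 = 4 days remain.
Then 9 full months totalling 273 days.
July 1–6, 2070: 6 days.
Residual: 283 days.
Total: 7953 days.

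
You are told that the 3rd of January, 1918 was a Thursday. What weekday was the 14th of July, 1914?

Count forward from the earlier date (July 14, 1914) to the later (January 3, 1918):
Day-of-year of July 14, 1914: 195.
Day-of-year of January 3, 1918: 3.
1914 has 365 days, so 365 − 195 = 170 days remain in 1914.
Full years: 1915: 365; 1916: 366; 1917: 365. Sum = 1096.
Total: 170 + 1096 + 3 = 1269 days.
1269 mod 7 = 2, so 2 days before Thursday is Tuesday.

Tuesday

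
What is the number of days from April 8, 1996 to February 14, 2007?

Day-of-year of April 8, 1996: 99.
Day-of-year of February 14, 2007: 45.
1996 has 366 days, so 366 − 99 = 267 days remain in 1996.
Full years 1997–2006: 8 common + 2 leap = 8×365 + 2×366 = 3652 days.
Total: 267 + 3652 + 45 = 3964 days.

3964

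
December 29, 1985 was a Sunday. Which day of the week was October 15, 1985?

Tuesday

Count forward from the earlier date (October 15, 1985) to the later (December 29, 1985):
October 1985: 31 − 15 = 16 days remain.
Then November (30): 30 days.
December 1–29, 1985: 29 days.
Total: 16 + 30 + 29 = 75 days.
75 mod 7 = 5, so 5 days before Sunday is Tuesday.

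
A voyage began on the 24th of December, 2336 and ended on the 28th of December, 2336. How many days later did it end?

4

Within December 2336: 28 − 24 = 4 days.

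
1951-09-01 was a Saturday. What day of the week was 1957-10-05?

Saturday

September 1, 1951 → September 1, 1952: 366 days (1952 is a leap year).
September 1, 1952 → September 1, 1953: 365 days.
September 1, 1953 → September 1, 1954: 365 days.
September 1, 1954 → September 1, 1955: 365 days.
September 1, 1955 → September 1, 1956: 366 days (1956 is a leap year).
September 1, 1956 → September 1, 1957: 365 days.
September 1957: 30 − 1 = 29 days remain.
October 1–5, 1957: 5 days.
Residual: 34 days.
Total: 2226 days.
2226 is a multiple of 7, so 1957-10-05 falls on the same weekday: Saturday.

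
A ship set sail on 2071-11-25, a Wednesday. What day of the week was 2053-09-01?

Monday

Count forward from the earlier date (September 1, 2053) to the later (November 25, 2071):
Day-of-year of September 1, 2053: 244.
Day-of-year of November 25, 2071: 329.
2053 has 365 days, so 365 − 244 = 121 days remain in 2053.
Full years 2054–2070: 13 common + 4 leap = 13×365 + 4×366 = 6209 days.
Total: 121 + 6209 + 329 = 6659 days.
6659 mod 7 = 2, so 2 days before Wednesday is Monday.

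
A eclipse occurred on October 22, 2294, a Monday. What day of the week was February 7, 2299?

October 22, 2294 → October 22, 2295: 365 days.
October 22, 2295 → October 22, 2296: 366 days (2296 is a leap year).
October 22, 2296 → October 22, 2297: 365 days.
October 22, 2297 → October 22, 2298: 365 days.
October 2298: 31 − 22 = 9 days remain.
Then November (30), December (31), January (31): 30 + 31 + 31 = 92 days.
February 1–7, 2299: 7 days (2299 is not a leap year).
Residual: 108 days.
Total: 1569 days.
1569 mod 7 = 1, so 1 day after Monday is Tuesday.

Tuesday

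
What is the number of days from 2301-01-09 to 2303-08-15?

948

Day-of-year of January 9, 2301: 9.
Day-of-year of August 15, 2303: 227.
2301 has 365 days, so 365 − 9 = 356 days remain in 2301.
Full years: 2302: 365. Sum = 365.
Total: 356 + 365 + 227 = 948 days.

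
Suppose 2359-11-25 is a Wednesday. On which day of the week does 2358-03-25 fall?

Tuesday

Count forward from the earlier date (March 25, 2358) to the later (November 25, 2359):
March 25, 2358 → March 25, 2359: 365 days.
March 2359: 31 − 25 = 6 days remain.
Then April (30), May (31), June (30), July (31), August (31), September (30), October (31): 30 + 31 + 30 + 31 + 31 + 30 + 31 = 214 days.
November 1–25, 2359: 25 days.
Residual: 245 days.
Total: 610 days.
610 mod 7 = 1, so 1 day before Wednesday is Tuesday.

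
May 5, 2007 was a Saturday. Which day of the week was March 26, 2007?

Count forward from the earlier date (March 26, 2007) to the later (May 5, 2007):
March 2007: 31 − 26 = 5 days remain.
Then April (30): 30 days.
May 1–5, 2007: 5 days.
Total: 5 + 30 + 5 = 40 days.
40 mod 7 = 5, so 5 days before Saturday is Monday.

Monday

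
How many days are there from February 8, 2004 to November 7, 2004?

273

February 2004: 29 − 8 = 21 days remain (2004 is a leap year, so February has 29 days).
Then March (31), April (30), May (31), June (30), July (31), August (31), September (30), October (31): 31 + 30 + 31 + 30 + 31 + 31 + 30 + 31 = 245 days.
November 1–7, 2004: 7 days.
Total: 21 + 245 + 7 = 273 days.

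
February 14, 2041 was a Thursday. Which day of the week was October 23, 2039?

Sunday

Count forward from the earlier date (October 23, 2039) to the later (February 14, 2041):
October 2039: 31 − 23 = 8 days remain.
Then 15 full months totalling 458 days.
February 1–14, 2041: 14 days (2041 is not a leap year).
Total: 8 + 458 + 14 = 480 days.
480 mod 7 = 4, so 4 days before Thursday is Sunday.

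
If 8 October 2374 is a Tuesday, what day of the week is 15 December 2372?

Friday

Count forward from the earlier date (December 15, 2372) to the later (October 8, 2374):
Day-of-year of December 15, 2372: 350.
Day-of-year of October 8, 2374: 281.
2372 has 366 days, so 366 − 350 = 16 days remain in 2372.
Full years: 2373: 365. Sum = 365.
Total: 16 + 365 + 281 = 662 days.
662 mod 7 = 4, so 4 days before Tuesday is Friday.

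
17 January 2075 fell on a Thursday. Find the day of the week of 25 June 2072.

Saturday

Count forward from the earlier date (June 25, 2072) to the later (January 17, 2075):
June 25, 2072 → June 25, 2073: 365 days.
June 25, 2073 → June 25, 2074: 365 days.
June 2074: 30 − 25 = 5 days remain.
Then July (31), August (31), September (30), October (31), November (30), December (31): 31 + 31 + 30 + 31 + 30 + 31 = 184 days.
January 1–17, 2075: 17 days.
Residual: 206 days.
Total: 936 days.
936 mod 7 = 5, so 5 days before Thursday is Saturday.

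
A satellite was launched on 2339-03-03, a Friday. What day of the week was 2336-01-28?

Tuesday

Count forward from the earlier date (January 28, 2336) to the later (March 3, 2339):
January 28, 2336 → January 28, 2337: 366 days (2336 is a leap year).
January 28, 2337 → January 28, 2338: 365 days.
January 28, 2338 → January 28, 2339: 365 days.
January 2339: 31 − 28 = 3 days remain.
Then February 2339 (28): 28 days.
March 1–3, 2339: 3 days.
Residual: 34 days.
Total: 1130 days.
1130 mod 7 = 3, so 3 days before Friday is Tuesday.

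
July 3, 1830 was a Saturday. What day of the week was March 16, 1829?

Count forward from the earlier date (March 16, 1829) to the later (July 3, 1830):
March 1829: 31 − 16 = 15 days remain.
Then 15 full months totalling 456 days.
July 1–3, 1830: 3 days.
Total: 15 + 456 + 3 = 474 days.
474 mod 7 = 5, so 5 days before Saturday is Monday.

Monday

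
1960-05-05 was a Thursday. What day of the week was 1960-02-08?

Monday

Count forward from the earlier date (February 8, 1960) to the later (May 5, 1960):
February 1960: 29 − 8 = 21 days remain (1960 is a leap year, so February has 29 days).
Then March (31), April (30): 31 + 30 = 61 days.
May 1–5, 1960: 5 days.
Total: 21 + 61 + 5 = 87 days.
87 mod 7 = 3, so 3 days before Thursday is Monday.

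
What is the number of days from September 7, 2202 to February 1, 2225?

From September 7, 2202 to September 7, 2224: 22 years, of which 6 contain a Feb 29 — 16×365 + 6×366 = 8036 days.
September 2224: 30 − 7 = 23 days remain.
Then October (31), November (30), December (31), January (31): 31 + 30 + 31 + 31 = 123 days.
February 1, 2225: 1 day (2225 is not a leap year).
Residual: 147 days.
Total: 8183 days.

8183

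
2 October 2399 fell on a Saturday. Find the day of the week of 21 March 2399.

Count forward from the earlier date (March 21, 2399) to the later (October 2, 2399):
March 2399: 31 − 21 = 10 days remain.
Then April (30), May (31), June (30), July (31), August (31), September (30): 30 + 31 + 30 + 31 + 31 + 30 = 183 days.
October 1–2, 2399: 2 days.
Total: 10 + 183 + 2 = 195 days.
195 mod 7 = 6, so 6 days before Saturday is Sunday.

Sunday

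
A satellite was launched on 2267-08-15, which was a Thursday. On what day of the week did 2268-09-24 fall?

Day-of-year of August 15, 2267: 227.
Day-of-year of September 24, 2268: 268.
2267 has 365 days, so 365 − 227 = 138 days remain in 2267.
Total: 138 + 268 = 406 days.
406 is a multiple of 7, so 2268-09-24 falls on the same weekday: Thursday.

Thursday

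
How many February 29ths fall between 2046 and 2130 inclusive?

Years divisible by 4: 2048, 2052, …, 2128 — 21 in all.
Of these, 2100 is divisible by 100 but not 400, so not leap.
Leap years: 21 − 1 = 20.

20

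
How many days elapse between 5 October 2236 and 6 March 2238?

517

October 2236: 31 − 5 = 26 days remain.
Then 16 full months totalling 485 days.
March 1–6, 2238: 6 days.
Total: 26 + 485 + 6 = 517 days.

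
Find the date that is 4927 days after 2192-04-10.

2205-10-07

Count 4927 days after April 10, 2192:
From April 10, 2192 to April 10, 2205: 13 years, of which 2 contain a Feb 29 — 11×365 + 2×366 = 4747 days.
(2200 is not a leap year (divisible by 100 but not 400).)
April 2205: 30 − 10 = 20 days remain.
Then May (31), June (30), July (31), August (31), September (30): 31 + 30 + 31 + 31 + 30 = 153 days.
October 1–7, 2205: 7 days.
Residual: 180 days.
Total: 4927 days.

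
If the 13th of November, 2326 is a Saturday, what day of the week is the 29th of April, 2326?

Count forward from the earlier date (April 29, 2326) to the later (November 13, 2326):
April 2326: 30 − 29 = 1 day remains.
Then May (31), June (30), July (31), August (31), September (30), October (31): 31 + 30 + 31 + 31 + 30 + 31 = 184 days.
November 1–13, 2326: 13 days.
Total: 1 + 184 + 13 = 198 days.
198 mod 7 = 2, so 2 days before Saturday is Thursday.

Thursday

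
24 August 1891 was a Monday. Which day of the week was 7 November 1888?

Count forward from the earlier date (November 7, 1888) to the later (August 24, 1891):
Day-of-year of November 7, 1888: 312.
Day-of-year of August 24, 1891: 236.
1888 has 366 days, so 366 − 312 = 54 days remain in 1888.
Full years: 1889: 365; 1890: 365. Sum = 730.
Total: 54 + 730 + 236 = 1020 days.
1020 mod 7 = 5, so 5 days before Monday is Wednesday.

Wednesday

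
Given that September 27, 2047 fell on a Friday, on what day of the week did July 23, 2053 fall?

September 27, 2047 → September 27, 2048: 366 days (2048 is a leap year).
September 27, 2048 → September 27, 2049: 365 days.
September 27, 2049 → September 27, 2050: 365 days.
September 27, 2050 → September 27, 2051: 365 days.
September 27, 2051 → September 27, 2052: 366 days (2052 is a leap year).
September 2052: 30 − 27 = 3 days remain.
Then 9 full months totalling 273 days.
July 1–23, 2053: 23 days.
Residual: 299 days.
Total: 2126 days.
2126 mod 7 = 5, so 5 days after Friday is Wednesday.

Wednesday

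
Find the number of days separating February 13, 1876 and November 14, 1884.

3197

From February 13, 1876 to February 13, 1884: 8 years, of which 2 contain a Feb 29 — 6×365 + 2×366 = 2922 days.
February 1884: 29 − 13 = 16 days remain (1884 is a leap year, so February has 29 days).
Then March (31), April (30), May (31), June (30), July (31), August (31), September (30), October (31): 31 + 30 + 31 + 30 + 31 + 31 + 30 + 31 = 245 days.
November 1–14, 1884: 14 days.
Residual: 275 days.
Total: 3197 days.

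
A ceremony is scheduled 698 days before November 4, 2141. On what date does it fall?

December 7, 2139

Count 698 days before November 4, 2141:
December 7, 2139 → December 7, 2140: 366 days (2140 is a leap year).
December 2140: 31 − 7 = 24 days remain.
Then 10 full months totalling 304 days.
November 1–4, 2141: 4 days.
Residual: 332 days.
Total: 698 days.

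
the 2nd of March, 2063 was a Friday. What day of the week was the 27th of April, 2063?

March 2063: 31 − 2 = 29 days remain.
April 1–27, 2063: 27 days.
Total: 29 + 27 = 56 days.
56 is a multiple of 7, so the 27th of April, 2063 falls on the same weekday: Friday.

Friday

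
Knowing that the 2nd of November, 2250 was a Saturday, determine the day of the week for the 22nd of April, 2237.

Saturday

Count forward from the earlier date (April 22, 2237) to the later (November 2, 2250):
From April 22, 2237 to April 22, 2250: 13 years, of which 3 contain a Feb 29 — 10×365 + 3×366 = 4748 days.
April 2250: 30 − 22 = 8 days remain.
Then May (31), June (30), July (31), August (31), September (30), October (31): 31 + 30 + 31 + 31 + 30 + 31 = 184 days.
November 1–2, 2250: 2 days.
Residual: 194 days.
Total: 4942 days.
4942 is a multiple of 7, so the 22nd of April, 2237 falls on the same weekday: Saturday.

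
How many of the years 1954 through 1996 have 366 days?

Years divisible by 4 in [1954, 1996]: 1956, 1960, 1964, 1968, 1972, 1976, 1980, 1984, 1988, 1992, 1996.
No century exceptions apply. Count: 11.

11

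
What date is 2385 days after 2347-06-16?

2353-12-26

Count 2385 days after June 16, 2347:
June 16, 2347 → June 16, 2348: 366 days (2348 is a leap year).
June 16, 2348 → June 16, 2349: 365 days.
June 16, 2349 → June 16, 2350: 365 days.
June 16, 2350 → June 16, 2351: 365 days.
June 16, 2351 → June 16, 2352: 366 days (2352 is a leap year).
June 16, 2352 → June 16, 2353: 365 days.
June 2353: 30 − 16 = 14 days remain.
Then July (31), August (31), September (30), October (31), November (30): 31 + 31 + 30 + 31 + 30 = 153 days.
December 1–26, 2353: 26 days.
Residual: 193 days.
Total: 2385 days.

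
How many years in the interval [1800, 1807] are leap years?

1

Years divisible by 4 in [1800, 1807]: 1800, 1804.
Of these, 1800 is divisible by 100 but not 400, so not leap.
Leap years: 2 − 1 = 1.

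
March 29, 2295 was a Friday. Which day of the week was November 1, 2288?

Thursday

Count forward from the earlier date (November 1, 2288) to the later (March 29, 2295):
November 1, 2288 → November 1, 2289: 365 days.
November 1, 2289 → November 1, 2290: 365 days.
November 1, 2290 → November 1, 2291: 365 days.
November 1, 2291 → November 1, 2292: 366 days (2292 is a leap year).
November 1, 2292 → November 1, 2293: 365 days.
November 1, 2293 → November 1, 2294: 365 days.
November 2294: 30 − 1 = 29 days remain.
Then December (31), January (31), February 2295 (28): 31 + 31 + 28 = 90 days.
March 1–29, 2295: 29 days.
Residual: 148 days.
Total: 2339 days.
2339 mod 7 = 1, so 1 day before Friday is Thursday.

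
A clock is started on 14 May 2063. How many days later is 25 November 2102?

From May 14, 2063 to May 14, 2102: 39 years, of which 9 contain a Feb 29 — 30×365 + 9×366 = 14244 days.
(2100 is not a leap year (divisible by 100 but not 400).)
May 2102: 31 − 14 = 17 days remain.
Then June (30), July (31), August (31), September (30), October (31): 30 + 31 + 31 + 30 + 31 = 153 days.
November 1–25, 2102: 25 days.
Residual: 195 days.
Total: 14439 days.

14439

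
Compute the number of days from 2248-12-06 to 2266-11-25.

Day-of-year of December 6, 2248: 341.
Day-of-year of November 25, 2266: 329.
2248 has 366 days, so 366 − 341 = 25 days remain in 2248.
Full years 2249–2265: 13 common + 4 leap = 13×365 + 4×366 = 6209 days.
Total: 25 + 6209 + 329 = 6563 days.

6563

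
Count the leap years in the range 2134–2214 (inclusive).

19

Years divisible by 4: 2136, 2140, …, 2212 — 20 in all.
Of these, 2200 is divisible by 100 but not 400, so not leap.
Leap years: 20 − 1 = 19.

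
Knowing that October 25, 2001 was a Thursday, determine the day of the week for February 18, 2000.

Count forward from the earlier date (February 18, 2000) to the later (October 25, 2001):
February 2000: 29 − 18 = 11 days remain (2000 is a leap year (divisible by 400), so February has 29 days).
Then 19 full months totalling 579 days.
October 1–25, 2001: 25 days.
Total: 11 + 579 + 25 = 615 days.
615 mod 7 = 6, so 6 days before Thursday is Friday.

Friday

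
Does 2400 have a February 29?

Yes

2400 is a leap year (divisible by 400).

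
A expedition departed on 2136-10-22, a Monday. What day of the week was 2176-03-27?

From October 22, 2136 to October 22, 2175: 39 years, of which 9 contain a Feb 29 — 30×365 + 9×366 = 14244 days.
October 2175: 31 − 22 = 9 days remain.
Then November (30), December (31), January (31), February 2176 (29): 30 + 31 + 31 + 29 = 121 days.
March 1–27, 2176: 27 days.
Residual: 157 days.
Total: 14401 days.
14401 mod 7 = 2, so 2 days after Monday is Wednesday.

Wednesday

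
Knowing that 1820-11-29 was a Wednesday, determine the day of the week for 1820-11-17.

Count forward from the earlier date (November 17, 1820) to the later (November 29, 1820):
Within November 1820: 29 − 17 = 12 days.
12 mod 7 = 5, so 5 days before Wednesday is Friday.

Friday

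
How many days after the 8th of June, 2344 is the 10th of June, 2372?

From June 8, 2344 to June 8, 2372: 28 years, of which 7 contain a Feb 29 — 21×365 + 7×366 = 10227 days.
Within June 2372: 10 − 8 = 2 days.
Total: 10229 days.

10229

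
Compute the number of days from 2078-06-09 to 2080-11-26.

Day-of-year of June 9, 2078: 160.
Day-of-year of November 26, 2080: 331.
2078 has 365 days, so 365 − 160 = 205 days remain in 2078.
Full years: 2079: 365. Sum = 365.
Total: 205 + 365 + 331 = 901 days.

901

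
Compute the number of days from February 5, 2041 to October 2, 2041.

239

February 2041: 28 − 5 = 23 days remain (2041 is not a leap year, so February has 28 days).
Then March (31), April (30), May (31), June (30), July (31), August (31), September (30): 31 + 30 + 31 + 30 + 31 + 31 + 30 = 214 days.
October 1–2, 2041: 2 days.
Total: 23 + 214 + 2 = 239 days.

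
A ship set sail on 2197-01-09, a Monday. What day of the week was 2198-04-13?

Friday

January 2197: 31 − 9 = 22 days remain.
Then 14 full months totalling 424 days.
April 1–13, 2198: 13 days.
Total: 22 + 424 + 13 = 459 days.
459 mod 7 = 4, so 4 days after Monday is Friday.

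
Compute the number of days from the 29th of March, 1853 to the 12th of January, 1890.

13438

Day-of-year of March 29, 1853: 88.
Day-of-year of January 12, 1890: 12.
1853 has 365 days, so 365 − 88 = 277 days remain in 1853.
Full years 1854–1889: 27 common + 9 leap = 27×365 + 9×366 = 13149 days.
Total: 277 + 13149 + 12 = 13438 days.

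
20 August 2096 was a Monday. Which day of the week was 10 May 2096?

Thursday

Count forward from the earlier date (May 10, 2096) to the later (August 20, 2096):
May 2096: 31 − 10 = 21 days remain.
Then June (30), July (31): 30 + 31 = 61 days.
August 1–20, 2096: 20 days.
Total: 21 + 61 + 20 = 102 days.
102 mod 7 = 4, so 4 days before Monday is Thursday.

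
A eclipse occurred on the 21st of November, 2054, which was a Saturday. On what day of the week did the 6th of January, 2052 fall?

Count forward from the earlier date (January 6, 2052) to the later (November 21, 2054):
Day-of-year of January 6, 2052: 6.
Day-of-year of November 21, 2054: 325.
2052 has 366 days, so 366 − 6 = 360 days remain in 2052.
Full years: 2053: 365. Sum = 365.
Total: 360 + 365 + 325 = 1050 days.
1050 is a multiple of 7, so the 6th of January, 2052 falls on the same weekday: Saturday.

Saturday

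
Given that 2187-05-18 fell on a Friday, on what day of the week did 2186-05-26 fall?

Friday

Count forward from the earlier date (May 26, 2186) to the later (May 18, 2187):
Day-of-year of May 26, 2186: 146.
Day-of-year of May 18, 2187: 138.
2186 has 365 days, so 365 − 146 = 219 days remain in 2186.
Total: 219 + 138 = 357 days.
357 is a multiple of 7, so 2186-05-26 falls on the same weekday: Friday.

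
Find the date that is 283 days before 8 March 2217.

29 May 2216

Count 283 days before March 8, 2217:
Day-of-year of May 29, 2216: 150.
Day-of-year of March 8, 2217: 67.
2216 has 366 days, so 366 − 150 = 216 days remain in 2216.
Total: 216 + 67 = 283 days.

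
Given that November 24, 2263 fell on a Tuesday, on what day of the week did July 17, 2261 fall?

Count forward from the earlier date (July 17, 2261) to the later (November 24, 2263):
July 17, 2261 → July 17, 2262: 365 days.
July 17, 2262 → July 17, 2263: 365 days.
July 2263: 31 − 17 = 14 days remain.
Then August (31), September (30), October (31): 31 + 30 + 31 = 92 days.
November 1–24, 2263: 24 days.
Residual: 130 days.
Total: 860 days.
860 mod 7 = 6, so 6 days before Tuesday is Wednesday.

Wednesday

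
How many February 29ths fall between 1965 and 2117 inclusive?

Years divisible by 4: 1968, 1972, …, 2116 — 38 in all.
Of these, 2100 is divisible by 100 but not 400, so not leap.
2000 is divisible by 400, so still leap.
Leap years: 38 − 1 = 37.

37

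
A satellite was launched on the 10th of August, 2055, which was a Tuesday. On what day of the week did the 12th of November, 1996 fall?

Count forward from the earlier date (November 12, 1996) to the later (August 10, 2055):
From November 12, 1996 to November 12, 2054: 58 years, of which 14 contain a Feb 29 — 44×365 + 14×366 = 21184 days.
(2000 is a leap year (divisible by 400).)
November 2054: 30 − 12 = 18 days remain.
Then December (31), January (31), February 2055 (28), March (31), April (30), May (31), June (30), July (31): 31 + 31 + 28 + 31 + 30 + 31 + 30 + 31 = 243 days.
August 1–10, 2055: 10 days.
Residual: 271 days.
Total: 21455 days.
21455 is a multiple of 7, so the 12th of November, 1996 falls on the same weekday: Tuesday.

Tuesday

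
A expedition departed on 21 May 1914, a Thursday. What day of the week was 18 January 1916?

Day-of-year of May 21, 1914: 141.
Day-of-year of January 18, 1916: 18.
1914 has 365 days, so 365 − 141 = 224 days remain in 1914.
Full years: 1915: 365. Sum = 365.
Total: 224 + 365 + 18 = 607 days.
607 mod 7 = 5, so 5 days after Thursday is Tuesday.

Tuesday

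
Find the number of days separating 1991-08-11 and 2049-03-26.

Day-of-year of August 11, 1991: 223.
Day-of-year of March 26, 2049: 85.
1991 has 365 days, so 365 − 223 = 142 days remain in 1991.
Full years 1992–2048: 42 common + 15 leap = 42×365 + 15×366 = 20820 days.
Total: 142 + 20820 + 85 = 21047 days.

21047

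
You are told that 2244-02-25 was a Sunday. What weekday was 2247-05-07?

Friday

Day-of-year of February 25, 2244: 56.
Day-of-year of May 7, 2247: 127.
2244 has 366 days, so 366 − 56 = 310 days remain in 2244.
Full years: 2245: 365; 2246: 365. Sum = 730.
Total: 310 + 730 + 127 = 1167 days.
1167 mod 7 = 5, so 5 days after Sunday is Friday.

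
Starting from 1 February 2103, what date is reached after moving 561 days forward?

15 August 2104

Count 561 days after February 1, 2103:
February 2103: 28 − 1 = 27 days remain (2103 is not a leap year, so February has 28 days).
Then 17 full months totalling 519 days.
August 1–15, 2104: 15 days.
Total: 27 + 519 + 15 = 561 days.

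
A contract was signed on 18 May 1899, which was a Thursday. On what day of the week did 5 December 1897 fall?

Count forward from the earlier date (December 5, 1897) to the later (May 18, 1899):
December 1897: 31 − 5 = 26 days remain.
Then 16 full months totalling 485 days.
May 1–18, 1899: 18 days.
Total: 26 + 485 + 18 = 529 days.
529 mod 7 = 4, so 4 days before Thursday is Sunday.

Sunday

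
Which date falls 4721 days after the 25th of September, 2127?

the 28th of August, 2140

Count 4721 days after September 25, 2127:
Day-of-year of September 25, 2127: 268.
Day-of-year of August 28, 2140: 241.
2127 has 365 days, so 365 − 268 = 97 days remain in 2127.
Full years 2128–2139: 9 common + 3 leap = 9×365 + 3×366 = 4383 days.
Total: 97 + 4383 + 241 = 4721 days.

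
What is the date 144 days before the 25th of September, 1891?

the 4th of May, 1891

Count 144 days before September 25, 1891:
May 1891: 31 − 4 = 27 days remain.
Then June (30), July (31), August (31): 30 + 31 + 31 = 92 days.
September 1–25, 1891: 25 days.
Total: 27 + 92 + 25 = 144 days.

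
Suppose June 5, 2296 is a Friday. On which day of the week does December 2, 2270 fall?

Count forward from the earlier date (December 2, 2270) to the later (June 5, 2296):
Day-of-year of December 2, 2270: 336.
Day-of-year of June 5, 2296: 157.
2270 has 365 days, so 365 − 336 = 29 days remain in 2270.
Full years 2271–2295: 19 common + 6 leap = 19×365 + 6×366 = 9131 days.
Total: 29 + 9131 + 157 = 9317 days.
9317 is a multiple of 7, so December 2, 2270 falls on the same weekday: Friday.

Friday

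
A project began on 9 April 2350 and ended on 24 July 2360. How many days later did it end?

3759

Day-of-year of April 9, 2350: 99.
Day-of-year of July 24, 2360: 206.
2350 has 365 days, so 365 − 99 = 266 days remain in 2350.
Full years 2351–2359: 7 common + 2 leap = 7×365 + 2×366 = 3287 days.
Total: 266 + 3287 + 206 = 3759 days.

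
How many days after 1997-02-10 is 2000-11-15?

Day-of-year of February 10, 1997: 41.
Day-of-year of November 15, 2000: 320.
1997 has 365 days, so 365 − 41 = 324 days remain in 1997.
Full years: 1998: 365; 1999: 365. Sum = 730.
Total: 324 + 730 + 320 = 1374 days.

1374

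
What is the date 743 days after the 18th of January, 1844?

the 30th of January, 1846

Count 743 days after January 18, 1844:
Day-of-year of January 18, 1844: 18.
Day-of-year of January 30, 1846: 30.
1844 has 366 days, so 366 − 18 = 348 days remain in 1844.
Full years: 1845: 365. Sum = 365.
Total: 348 + 365 + 30 = 743 days.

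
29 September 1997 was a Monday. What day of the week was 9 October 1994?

Count forward from the earlier date (October 9, 1994) to the later (September 29, 1997):
October 9, 1994 → October 9, 1995: 365 days.
October 9, 1995 → October 9, 1996: 366 days (1996 is a leap year).
October 1996: 31 − 9 = 22 days remain.
Then 10 full months totalling 304 days.
September 1–29, 1997: 29 days.
Residual: 355 days.
Total: 1086 days.
1086 mod 7 = 1, so 1 day before Monday is Sunday.

Sunday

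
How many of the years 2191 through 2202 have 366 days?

Years divisible by 4 in [2191, 2202]: 2192, 2196, 2200.
Of these, 2200 is divisible by 100 but not 400, so not leap.
Leap years: 3 − 1 = 2.

2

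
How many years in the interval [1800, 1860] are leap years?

Years divisible by 4: 1800, 1804, …, 1860 — 16 in all.
Of these, 1800 is divisible by 100 but not 400, so not leap.
Leap years: 16 − 1 = 15.

15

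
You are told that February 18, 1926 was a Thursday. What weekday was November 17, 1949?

From February 18, 1926 to February 18, 1949: 23 years, of which 6 contain a Feb 29 — 17×365 + 6×366 = 8401 days.
February 1949: 28 − 18 = 10 days remain (1949 is not a leap year, so February has 28 days).
Then March (31), April (30), May (31), June (30), July (31), August (31), September (30), October (31): 31 + 30 + 31 + 30 + 31 + 31 + 30 + 31 = 245 days.
November 1–17, 1949: 17 days.
Residual: 272 days.
Total: 8673 days.
8673 is a multiple of 7, so November 17, 1949 falls on the same weekday: Thursday.

Thursday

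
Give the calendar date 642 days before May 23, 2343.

August 19, 2341

Count 642 days before May 23, 2343:
August 2341: 31 − 19 = 12 days remain.
Then 20 full months totalling 607 days.
May 1–23, 2343: 23 days.
Total: 12 + 607 + 23 = 642 days.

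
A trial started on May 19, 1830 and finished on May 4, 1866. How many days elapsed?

Day-of-year of May 19, 1830: 139.
Day-of-year of May 4, 1866: 124.
1830 has 365 days, so 365 − 139 = 226 days remain in 1830.
Full years 1831–1865: 26 common + 9 leap = 26×365 + 9×366 = 12784 days.
Total: 226 + 12784 + 124 = 13134 days.

13134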